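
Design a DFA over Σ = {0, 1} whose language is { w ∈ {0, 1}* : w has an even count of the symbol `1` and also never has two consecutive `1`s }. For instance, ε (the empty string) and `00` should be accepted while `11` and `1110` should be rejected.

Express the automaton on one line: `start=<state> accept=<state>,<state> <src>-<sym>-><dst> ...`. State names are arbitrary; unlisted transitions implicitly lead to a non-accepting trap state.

Run two small machines in parallel and take their product. One (2 states) tracks the count of `1`s modulo 2; the other (3 states) tracks partial matches of the forbidden pattern `11`. Each combined state is a pair, one component from each; accept when both components accept. Equivalent product states are then merged.
        0   1  
>* q0   q0  q1 
   q1   q2  q3 
   q2   q2  q4 
   q3   q3  q3 
 * q4   q0  q3 
(> = start, * = accepting)

start=q0 accept=q0,q4 q0-0->q0 q0-1->q1 q1-0->q2 q1-1->q3 q2-0->q2 q2-1->q4 q3-0->q3 q3-1->q3 q4-0->q0 q4-1->q3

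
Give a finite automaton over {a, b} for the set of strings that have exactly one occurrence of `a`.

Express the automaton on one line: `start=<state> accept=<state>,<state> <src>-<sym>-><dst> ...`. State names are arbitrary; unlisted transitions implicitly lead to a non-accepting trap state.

Only the number of `a`s matters, and only up to 2. Make a chain q0 → q1 → q2 advanced by each `a` (with q2 absorbing); every other symbol self-loops. The accepting set is {q1}.
A 3-state machine:
        a   b  
>  q0   q1  q0 
 * q1   q2  q1 
   q2   q2  q2 
(> = start, * = accepting)

start=q0 accept=q1 q0-a->q1 q0-b->q0 q1-a->q2 q1-b->q1 q2-a->q2 q2-b->q2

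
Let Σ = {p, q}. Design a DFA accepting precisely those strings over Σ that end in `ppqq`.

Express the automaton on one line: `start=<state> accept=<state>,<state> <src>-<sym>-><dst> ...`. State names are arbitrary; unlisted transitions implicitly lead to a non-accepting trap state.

start=S0 accept=S4 S0-p->S1 S0-q->S0 S1-p->S2 S1-q->S0 S2-p->S2 S2-q->S3 S3-p->S1 S3-q->S4 S4-p->S1 S4-q->S0

Remember how much of `ppqq` the current input suffix matches. State S0 means no match yet; S1 means the last symbol is `p`; S2 means the last 2 symbols are `pp`; S3 means the last 3 symbols are `ppq`; S4 means the last 4 symbols are `ppqq`. Only S4 accepts. On a mismatch, fall back to the longest proper suffix that is still a prefix of `ppqq`.
A 5-state machine:
        p   q  
>  S0   S1  S0 
   S1   S2  S0 
   S2   S2  S3 
   S3   S1  S4 
 * S4   S1  S0 
(> = start, * = accepting)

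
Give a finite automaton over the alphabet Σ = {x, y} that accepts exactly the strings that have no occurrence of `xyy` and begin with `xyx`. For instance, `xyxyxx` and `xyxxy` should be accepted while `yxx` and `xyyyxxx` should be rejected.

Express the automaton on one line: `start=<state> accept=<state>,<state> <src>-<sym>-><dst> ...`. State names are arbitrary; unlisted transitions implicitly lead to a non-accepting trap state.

Run two small machines in parallel and take their product. One (4 states) tracks partial matches of the forbidden pattern `xyy`; the other (5 states) tracks whether the input so far still matches the prefix `xyx`. Each combined state is a pair, one component from each; accept when both components accept. Minimizing collapses redundant product states.
A 6-state machine:
        x   y  
>  q0   q1  q2 
   q1   q2  q3 
   q2   q2  q2 
   q3   q4  q2 
 * q4   q4  q5 
 * q5   q4  q2 
(> = start, * = accepting)

start=q0 accept=q4,q5 q0-x->q1 q0-y->q2 q1-x->q2 q1-y->q3 q2-x->q2 q2-y->q2 q3-x->q4 q3-y->q2 q4-x->q4 q4-y->q5 q5-x->q4 q5-y->q2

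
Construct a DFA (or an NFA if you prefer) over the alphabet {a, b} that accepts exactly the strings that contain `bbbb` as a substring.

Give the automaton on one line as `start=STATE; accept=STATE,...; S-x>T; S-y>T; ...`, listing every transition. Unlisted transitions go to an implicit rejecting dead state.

Track how much of `bbbb` has been matched so far: state S0 is no progress, S4 is the absorbing accept state reached once `bbbb` has occurred. Intermediate states record partial matches; on a mismatch, fall back to the longest reusable overlap.
With 5 states:
        a   b  
>  S0   S0  S1 
   S1   S0  S2 
   S2   S0  S3 
   S3   S0  S4 
 * S4   S4  S4 
(> = start, * = accepting)

start=S0; accept=S4; S0-a>S0; S0-b>S1; S1-a>S0; S1-b>S2; S2-a>S0; S2-b>S3; S3-a>S0; S3-b>S4; S4-a>S4; S4-b>S4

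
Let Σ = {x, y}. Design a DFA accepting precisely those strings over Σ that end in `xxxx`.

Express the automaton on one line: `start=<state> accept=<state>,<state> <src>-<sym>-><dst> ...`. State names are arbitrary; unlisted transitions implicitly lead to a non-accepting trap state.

Let each state record the length of the longest suffix of the input read so far that is also a prefix of `xxxx`. B means the last symbol is `x`; C means the last 2 symbols are `xx`; D means the last 3 symbols are `xxx`; E means the last 4 symbols are `xxxx`. Accept only at E, where the string currently ends in `xxxx`.
A 5-state machine:
       x  y 
>  A   B  A 
   B   C  A 
   C   D  A 
   D   E  A 
 * E   E  A 
(> = start, * = accepting)

start=A accept=E A-x->B A-y->A B-x->C B-y->A C-x->D C-y->A D-x->E D-y->A E-x->E E-y->A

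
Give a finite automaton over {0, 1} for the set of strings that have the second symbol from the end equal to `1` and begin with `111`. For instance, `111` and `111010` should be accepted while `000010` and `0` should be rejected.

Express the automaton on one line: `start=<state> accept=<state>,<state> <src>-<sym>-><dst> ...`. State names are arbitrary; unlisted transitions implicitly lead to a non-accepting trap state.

start=A accept=I,J A-0->B A-1->C B-0->D B-1->E C-0->F C-1->G D-0->D D-1->E E-0->F E-1->H F-0->D F-1->E G-0->F G-1->I H-0->F H-1->H I-0->J I-1->I J-0->K J-1->L K-0->K K-1->L L-0->J L-1->I

Run two small machines in parallel and take their product. The first has 7 states tracking the last 2 symbols read; the second has 5 states tracking whether the input so far still matches the prefix `111`. A product state is a pair (one from each), accepting exactly when both do.
       0  1 
>  A   B  C 
   B   D  E 
   C   F  G 
   D   D  E 
   E   F  H 
   F   D  E 
   G   F  I 
   H   F  H 
 * I   J  I 
 * J   K  L 
   K   K  L 
   L   J  I 
(> = start, * = accepting)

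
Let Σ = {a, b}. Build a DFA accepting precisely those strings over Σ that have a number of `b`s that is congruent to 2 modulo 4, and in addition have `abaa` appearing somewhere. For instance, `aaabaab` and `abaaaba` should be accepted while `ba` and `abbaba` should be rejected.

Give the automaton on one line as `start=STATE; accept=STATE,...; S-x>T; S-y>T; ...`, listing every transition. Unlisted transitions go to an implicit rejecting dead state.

start=q0; accept=q14; q0-a>q1; q0-b>q2; q1-a>q1; q1-b>q3; q2-a>q4; q2-b>q5; q3-a>q6; q3-b>q5; q4-a>q4; q4-b>q7; q5-a>q8; q5-b>q9; q6-a>q10; q6-b>q7; q7-a>q11; q7-b>q9; q8-a>q8; q8-b>q12; q9-a>q13; q9-b>q0; q10-a>q10; q10-b>q14; q11-a>q14; q11-b>q12; q12-a>q15; q12-b>q0; q13-a>q13; q13-b>q16; q14-a>q14; q14-b>q17; q15-a>q17; q15-b>q16; q16-a>q18; q16-b>q2; q17-a>q17; q17-b>q19; q18-a>q19; q18-b>q3; q19-a>q19; q19-b>q10

Build one automaton per condition and run them in lockstep. The first has 4 states tracking the count of `b`s modulo 4; the second has 5 states tracking whether and how much of `abaa` has been seen. A product state is a pair (one from each), accepting exactly when both do.
With 20 states:
          a    b  
>  q0     q1   q2 
   q1     q1   q3 
   q2     q4   q5 
   q3     q6   q5 
   q4     q4   q7 
   q5     q8   q9 
   q6    q10   q7 
   q7    q11   q9 
   q8     q8  q12 
   q9    q13   q0 
   q10   q10  q14 
   q11   q14  q12 
   q12   q15   q0 
   q13   q13  q16 
 * q14   q14  q17 
   q15   q17  q16 
   q16   q18   q2 
   q17   q17  q19 
   q18   q19   q3 
   q19   q19  q10 
(> = start, * = accepting)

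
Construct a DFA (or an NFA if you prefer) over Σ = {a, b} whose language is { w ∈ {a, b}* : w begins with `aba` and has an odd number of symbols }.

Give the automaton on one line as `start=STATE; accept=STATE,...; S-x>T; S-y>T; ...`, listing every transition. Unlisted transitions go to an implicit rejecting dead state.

start=S0; accept=S5; S0-a>S1; S0-b>S2; S1-a>S3; S1-b>S4; S2-a>S3; S2-b>S3; S3-a>S2; S3-b>S2; S4-a>S5; S4-b>S2; S5-a>S6; S5-b>S6; S6-a>S5; S6-b>S5

Handle the two conditions separately and then intersect. One (5 states) tracks whether the input so far still matches the prefix `aba`; the other (2 states) tracks the input length modulo 2. Each combined state is a pair, one component from each; accept when both components accept.
7 states suffice.
        a   b  
>  S0   S1  S2 
   S1   S3  S4 
   S2   S3  S3 
   S3   S2  S2 
   S4   S5  S2 
 * S5   S6  S6 
   S6   S5  S5 
(> = start, * = accepting)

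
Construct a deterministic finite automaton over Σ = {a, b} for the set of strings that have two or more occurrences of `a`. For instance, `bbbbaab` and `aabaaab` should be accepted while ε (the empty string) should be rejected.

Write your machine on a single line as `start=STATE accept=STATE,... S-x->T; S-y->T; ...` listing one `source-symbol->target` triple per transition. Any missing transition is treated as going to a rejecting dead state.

start=S0; accept=S2,S3; S0-a->S1; S0-b->S0; S1-a->S2; S1-b->S1; S2-a->S3; S2-b->S2; S3-a->S3; S3-b->S3

Only the number of `a`s matters, and only up to 3. Make a chain S0 → S1 → S2 → S3 advanced by each `a` (with S3 absorbing); every other symbol self-loops. The accepting set is {S2, S3}.
With 4 states:
        a   b  
>  S0   S1  S0 
   S1   S2  S1 
 * S2   S3  S2 
 * S3   S3  S3 
(> = start, * = accepting)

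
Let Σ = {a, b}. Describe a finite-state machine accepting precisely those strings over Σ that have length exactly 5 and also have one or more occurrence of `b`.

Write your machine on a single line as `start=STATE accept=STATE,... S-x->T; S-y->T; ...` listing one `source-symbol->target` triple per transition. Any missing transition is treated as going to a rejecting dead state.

start=s0; accept=s10; s0-a->s1; s0-b->s2; s1-a->s3; s1-b->s4; s2-a->s4; s2-b->s4; s3-a->s5; s3-b->s6; s4-a->s6; s4-b->s6; s5-a->s7; s5-b->s8; s6-a->s8; s6-b->s8; s7-a->s9; s7-b->s10; s8-a->s10; s8-b->s10; s9-a->s9; s9-b->s9; s10-a->s9; s10-b->s9

Handle the two conditions separately and then intersect. The first has 7 states tracking the input length, saturating at 6; the second has 3 states tracking the count of `b`s, saturating at 2. A product state is a pair (one from each), accepting exactly when both do. After merging equivalent states the machine shrinks.
With 11 states:
          a    b  
>  s0     s1   s2 
   s1     s3   s4 
   s2     s4   s4 
   s3     s5   s6 
   s4     s6   s6 
   s5     s7   s8 
   s6     s8   s8 
   s7     s9  s10 
   s8    s10  s10 
   s9     s9   s9 
 * s10    s9   s9 
(> = start, * = accepting)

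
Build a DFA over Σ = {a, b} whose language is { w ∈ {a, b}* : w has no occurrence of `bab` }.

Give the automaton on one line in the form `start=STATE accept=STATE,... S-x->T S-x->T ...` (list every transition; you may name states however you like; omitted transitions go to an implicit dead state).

Track partial matches of the forbidden pattern `bab`. State q3 is a dead state reached once `bab` has occurred; every other state accepts. q0 means no part of `bab` is currently matched.
With 4 states:
        a   b  
>* q0   q0  q1 
 * q1   q2  q1 
 * q2   q0  q3 
   q3   q3  q3 
(> = start, * = accepting)

start=q0 accept=q0,q1,q2 q0-a->q0 q0-b->q1 q1-a->q2 q1-b->q1 q2-a->q0 q2-b->q3 q3-a->q3 q3-b->q3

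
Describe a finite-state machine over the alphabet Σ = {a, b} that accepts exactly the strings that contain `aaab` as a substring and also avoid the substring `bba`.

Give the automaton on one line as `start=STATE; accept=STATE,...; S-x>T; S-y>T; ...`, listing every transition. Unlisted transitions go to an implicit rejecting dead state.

Run two small machines in parallel and take their product. The first has 5 states tracking whether and how much of `aaab` has been seen; the second has 4 states tracking partial matches of the forbidden pattern `bba`. A product state is a pair (one from each), accepting exactly when both do. Minimizing collapses redundant product states.
With 9 states:
        a   b  
>  S0   S1  S2 
   S1   S3  S2 
   S2   S1  S4 
   S3   S5  S2 
   S4   S4  S4 
   S5   S5  S6 
 * S6   S7  S8 
 * S7   S7  S6 
 * S8   S4  S8 
(> = start, * = accepting)

start=S0; accept=S6,S7,S8; S0-a>S1; S0-b>S2; S1-a>S3; S1-b>S2; S2-a>S1; S2-b>S4; S3-a>S5; S3-b>S2; S4-a>S4; S4-b>S4; S5-a>S5; S5-b>S6; S6-a>S7; S6-b>S8; S7-a>S7; S7-b>S6; S8-a>S4; S8-b>S8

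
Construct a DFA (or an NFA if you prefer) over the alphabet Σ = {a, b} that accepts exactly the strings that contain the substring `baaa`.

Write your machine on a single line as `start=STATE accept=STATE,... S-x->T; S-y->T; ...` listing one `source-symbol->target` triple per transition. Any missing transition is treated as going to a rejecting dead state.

Track how much of `baaa` has been matched so far: state s0 is no progress, s4 is the absorbing accept state reached once `baaa` has occurred. Intermediate states record partial matches; on a mismatch, fall back to the longest reusable overlap.
A 5-state machine:
        a   b  
>  s0   s0  s1 
   s1   s2  s1 
   s2   s3  s1 
   s3   s4  s1 
 * s4   s4  s4 
(> = start, * = accepting)

start=s0; accept=s4; s0-a->s0; s0-b->s1; s1-a->s2; s1-b->s1; s2-a->s3; s2-b->s1; s3-a->s4; s3-b->s1; s4-a->s4; s4-b->s4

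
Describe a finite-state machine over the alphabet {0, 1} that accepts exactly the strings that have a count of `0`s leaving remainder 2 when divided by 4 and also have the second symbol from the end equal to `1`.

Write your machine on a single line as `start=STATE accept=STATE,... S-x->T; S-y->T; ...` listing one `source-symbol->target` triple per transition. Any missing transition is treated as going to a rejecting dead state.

Handle the two conditions separately and then intersect. The first has 4 states tracking the count of `0`s modulo 4; the second has 7 states tracking the last 2 symbols read. A product state is a pair (one from each), accepting exactly when both do.
19 states suffice.
          0    1  
>  s0     s1   s2 
   s1     s3   s4 
   s2     s5   s6 
   s3     s7   s8 
   s4     s9  s10 
   s5     s3   s4 
   s6     s5   s6 
   s7    s11  s12 
   s8    s13  s14 
 * s9     s7   s8 
   s10    s9  s10 
   s11   s15  s16 
   s12   s17  s18 
   s13   s11  s12 
 * s14   s13  s14 
   s15    s3   s4 
   s16    s5   s6 
   s17   s15  s16 
   s18   s17  s18 
(> = start, * = accepting)

start=s0; accept=s9,s14; s0-0->s1; s0-1->s2; s1-0->s3; s1-1->s4; s2-0->s5; s2-1->s6; s3-0->s7; s3-1->s8; s4-0->s9; s4-1->s10; s5-0->s3; s5-1->s4; s6-0->s5; s6-1->s6; s7-0->s11; s7-1->s12; s8-0->s13; s8-1->s14; s9-0->s7; s9-1->s8; s10-0->s9; s10-1->s10; s11-0->s15; s11-1->s16; s12-0->s17; s12-1->s18; s13-0->s11; s13-1->s12; s14-0->s13; s14-1->s14; s15-0->s3; s15-1->s4; s16-0->s5; s16-1->s6; s17-0->s15; s17-1->s16; s18-0->s17; s18-1->s18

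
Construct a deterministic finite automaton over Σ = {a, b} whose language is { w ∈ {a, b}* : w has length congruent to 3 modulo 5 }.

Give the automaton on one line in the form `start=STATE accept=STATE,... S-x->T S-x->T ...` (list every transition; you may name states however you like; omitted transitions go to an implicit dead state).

Only the length mod 5 matters, so use a 5-cycle: from any state, every input symbol moves to the next state, wrapping S4 back to S0. Mark S3 accepting.
        a   b  
>  S0   S1  S1 
   S1   S2  S2 
   S2   S3  S3 
 * S3   S4  S4 
   S4   S0  S0 
(> = start, * = accepting)

start=S0 accept=S3 S0-a->S1 S0-b->S1 S1-a->S2 S1-b->S2 S2-a->S3 S2-b->S3 S3-a->S4 S3-b->S4 S4-a->S0 S4-b->S0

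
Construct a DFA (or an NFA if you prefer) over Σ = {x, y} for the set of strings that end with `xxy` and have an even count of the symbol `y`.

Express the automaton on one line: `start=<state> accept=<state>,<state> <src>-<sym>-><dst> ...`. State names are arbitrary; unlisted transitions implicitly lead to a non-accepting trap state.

Handle the two conditions separately and then intersect. One (4 states) tracks how much of the suffix `xxy` has currently been matched; the other (2 states) tracks the count of `y`s modulo 2. Each combined state is a pair, one component from each; accept when both components accept. After merging equivalent states the machine shrinks.
With 5 states:
        x   y  
>  q0   q0  q1 
   q1   q2  q0 
   q2   q3  q0 
   q3   q3  q4 
 * q4   q0  q1 
(> = start, * = accepting)

start=q0 accept=q4 q0-x->q0 q0-y->q1 q1-x->q2 q1-y->q0 q2-x->q3 q2-y->q0 q3-x->q3 q3-y->q4 q4-x->q0 q4-y->q1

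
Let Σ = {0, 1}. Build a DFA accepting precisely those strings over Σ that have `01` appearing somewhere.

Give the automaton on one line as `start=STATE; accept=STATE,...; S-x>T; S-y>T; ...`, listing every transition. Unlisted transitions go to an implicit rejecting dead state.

States S0..S1 record the length of the longest prefix of `01` that matches the current input suffix. Reaching S2 means `01` has been seen, and we stay there forever. Accept from S2.
        0   1  
>  S0   S1  S0 
   S1   S1  S2 
 * S2   S2  S2 
(> = start, * = accepting)

start=S0; accept=S2; S0-0>S1; S0-1>S0; S1-0>S1; S1-1>S2; S2-0>S2; S2-1>S2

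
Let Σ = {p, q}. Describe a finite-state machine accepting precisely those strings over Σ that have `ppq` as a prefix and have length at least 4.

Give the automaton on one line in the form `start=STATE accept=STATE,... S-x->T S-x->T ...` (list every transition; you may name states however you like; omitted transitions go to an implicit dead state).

Run two small machines in parallel and take their product. One (5 states) tracks whether the input so far still matches the prefix `ppq`; the other (6 states) tracks the input length, saturating at 5. Each combined state is a pair, one component from each; accept when both components accept.
11 states suffice.
       p  q 
>  A   B  C 
   B   D  E 
   C   E  E 
   D   F  G 
   E   F  F 
   F   H  H 
   G   I  I 
   H   J  J 
 * I   K  K 
   J   J  J 
 * K   K  K 
(> = start, * = accepting)

start=A accept=I,K A-p->B A-q->C B-p->D B-q->E C-p->E C-q->E D-p->F D-q->G E-p->F E-q->F F-p->H F-q->H G-p->I G-q->I H-p->J H-q->J I-p->K I-q->K J-p->J J-q->J K-p->K K-q->K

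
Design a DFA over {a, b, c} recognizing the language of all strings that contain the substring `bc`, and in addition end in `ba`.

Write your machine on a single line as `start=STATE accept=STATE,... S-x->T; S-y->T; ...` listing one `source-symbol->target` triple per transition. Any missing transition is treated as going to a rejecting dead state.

Run two small machines in parallel and take their product. The first has 3 states tracking whether and how much of `bc` has been seen; the second has 3 states tracking how much of the suffix `ba` has currently been matched. A product state is a pair (one from each), accepting exactly when both do. Equivalent product states are then merged.
With 5 states:
        a   b   c  
>  S0   S0  S1  S0 
   S1   S0  S1  S2 
   S2   S2  S3  S2 
   S3   S4  S3  S2 
 * S4   S2  S3  S2 
(> = start, * = accepting)

start=S0; accept=S4; S0-a->S0; S0-b->S1; S0-c->S0; S1-a->S0; S1-b->S1; S1-c->S2; S2-a->S2; S2-b->S3; S2-c->S2; S3-a->S4; S3-b->S3; S3-c->S2; S4-a->S2; S4-b->S3; S4-c->S2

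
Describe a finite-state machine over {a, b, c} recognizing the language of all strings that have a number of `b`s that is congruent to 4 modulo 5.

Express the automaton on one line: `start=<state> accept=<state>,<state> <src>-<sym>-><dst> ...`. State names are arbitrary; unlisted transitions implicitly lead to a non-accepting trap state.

start=q0 accept=q4 q0-a->q0 q0-b->q1 q0-c->q0 q1-a->q1 q1-b->q2 q1-c->q1 q2-a->q2 q2-b->q3 q2-c->q2 q3-a->q3 q3-b->q4 q3-c->q3 q4-a->q4 q4-b->q0 q4-c->q4

Keep the running count of `b`s modulo 5: each `b` advances along the cycle q0 → q1 → q2 → q3 → q4 → q0 while other symbols loop. Accept at q4.
        a   b   c  
>  q0   q0  q1  q0 
   q1   q1  q2  q1 
   q2   q2  q3  q2 
   q3   q3  q4  q3 
 * q4   q4  q0  q4 
(> = start, * = accepting)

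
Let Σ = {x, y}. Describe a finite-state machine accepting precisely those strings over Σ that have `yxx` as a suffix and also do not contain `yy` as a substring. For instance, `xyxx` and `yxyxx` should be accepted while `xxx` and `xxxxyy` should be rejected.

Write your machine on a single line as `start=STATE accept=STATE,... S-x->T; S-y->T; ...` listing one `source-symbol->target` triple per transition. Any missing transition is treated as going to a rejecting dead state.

Handle the two conditions separately and then intersect. One (4 states) tracks how much of the suffix `yxx` has currently been matched; the other (3 states) tracks partial matches of the forbidden pattern `yy`. Each combined state is a pair, one component from each; accept when both components accept. After merging equivalent states the machine shrinks.
5 states suffice.
        x   y  
>  S0   S0  S1 
   S1   S2  S3 
   S2   S4  S1 
   S3   S3  S3 
 * S4   S0  S1 
(> = start, * = accepting)

start=S0; accept=S4; S0-x->S0; S0-y->S1; S1-x->S2; S1-y->S3; S2-x->S4; S2-y->S1; S3-x->S3; S3-y->S3; S4-x->S0; S4-y->S1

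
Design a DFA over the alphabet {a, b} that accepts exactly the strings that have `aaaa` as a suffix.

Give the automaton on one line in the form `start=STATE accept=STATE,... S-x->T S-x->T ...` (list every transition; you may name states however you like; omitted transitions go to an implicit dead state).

start=q0 accept=q4 q0-a->q1 q0-b->q0 q1-a->q2 q1-b->q0 q2-a->q3 q2-b->q0 q3-a->q4 q3-b->q0 q4-a->q4 q4-b->q0

Remember how much of `aaaa` the current input suffix matches. State q0 means no match yet; q1 means the last symbol is `a`; q2 means the last 2 symbols are `aa`; q3 means the last 3 symbols are `aaa`; q4 means the last 4 symbols are `aaaa`. Only q4 accepts. On a mismatch, fall back to the longest proper suffix that is still a prefix of `aaaa`.
With 5 states:
        a   b  
>  q0   q1  q0 
   q1   q2  q0 
   q2   q3  q0 
   q3   q4  q0 
 * q4   q4  q0 
(> = start, * = accepting)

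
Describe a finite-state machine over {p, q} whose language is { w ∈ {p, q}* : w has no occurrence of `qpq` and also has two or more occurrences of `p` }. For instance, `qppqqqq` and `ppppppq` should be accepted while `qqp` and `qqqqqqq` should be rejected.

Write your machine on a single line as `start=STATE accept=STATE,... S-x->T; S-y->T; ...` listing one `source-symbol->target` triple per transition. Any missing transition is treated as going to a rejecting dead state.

start=A; accept=D,G,H; A-p->B; A-q->C; B-p->D; B-q->E; C-p->F; C-q->C; D-p->D; D-q->G; E-p->H; E-q->E; F-p->D; F-q->I; G-p->H; G-q->G; H-p->D; H-q->I; I-p->I; I-q->I

Run two small machines in parallel and take their product. The first has 4 states tracking partial matches of the forbidden pattern `qpq`; the second has 4 states tracking the count of `p`s, saturating at 3. A product state is a pair (one from each), accepting exactly when both do. Equivalent product states are then merged.
A 9-state machine:
       p  q 
>  A   B  C 
   B   D  E 
   C   F  C 
 * D   D  G 
   E   H  E 
   F   D  I 
 * G   H  G 
 * H   D  I 
   I   I  I 
(> = start, * = accepting)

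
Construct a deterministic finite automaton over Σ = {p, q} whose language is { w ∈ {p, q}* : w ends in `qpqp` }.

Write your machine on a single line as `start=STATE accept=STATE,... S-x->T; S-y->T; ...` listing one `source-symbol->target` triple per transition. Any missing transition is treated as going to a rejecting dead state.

Remember how much of `qpqp` the current input suffix matches. State S0 means no match yet; S1 means the last symbol is `q`; S2 means the last 2 symbols are `qp`; S3 means the last 3 symbols are `qpq`; S4 means the last 4 symbols are `qpqp`. Only S4 accepts. On a mismatch, fall back to the longest proper suffix that is still a prefix of `qpqp`.
With 5 states:
        p   q  
>  S0   S0  S1 
   S1   S2  S1 
   S2   S0  S3 
   S3   S4  S1 
 * S4   S0  S3 
(> = start, * = accepting)

start=S0; accept=S4; S0-p->S0; S0-q->S1; S1-p->S2; S1-q->S1; S2-p->S0; S2-q->S3; S3-p->S4; S3-q->S1; S4-p->S0; S4-q->S3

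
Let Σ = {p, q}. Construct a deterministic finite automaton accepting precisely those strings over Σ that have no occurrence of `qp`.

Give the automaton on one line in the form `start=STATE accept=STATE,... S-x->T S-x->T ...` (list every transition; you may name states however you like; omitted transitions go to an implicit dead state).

Track partial matches of the forbidden pattern `qp`. State s2 is a dead state reached once `qp` has occurred; every other state accepts. s0 means no part of `qp` is currently matched.
3 states suffice.
        p   q  
>* s0   s0  s1 
 * s1   s2  s1 
   s2   s2  s2 
(> = start, * = accepting)

start=s0 accept=s0,s1 s0-p->s0 s0-q->s1 s1-p->s2 s1-q->s1 s2-p->s2 s2-q->s2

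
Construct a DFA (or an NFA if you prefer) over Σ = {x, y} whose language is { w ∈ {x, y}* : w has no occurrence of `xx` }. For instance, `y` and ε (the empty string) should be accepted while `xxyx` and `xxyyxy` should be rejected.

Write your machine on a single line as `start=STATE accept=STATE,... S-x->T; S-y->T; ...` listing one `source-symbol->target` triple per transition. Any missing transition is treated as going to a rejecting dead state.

This is the complement of 'contains `xx`'. Use the same substring-matching states — A through C holding how much of `xx` has just been matched — but flip the accepting set: everything except the trap C accepts.
A 3-state machine:
       x  y 
>* A   B  A 
 * B   C  A 
   C   C  C 
(> = start, * = accepting)

start=A; accept=A,B; A-x->B; A-y->A; B-x->C; B-y->A; C-x->C; C-y->C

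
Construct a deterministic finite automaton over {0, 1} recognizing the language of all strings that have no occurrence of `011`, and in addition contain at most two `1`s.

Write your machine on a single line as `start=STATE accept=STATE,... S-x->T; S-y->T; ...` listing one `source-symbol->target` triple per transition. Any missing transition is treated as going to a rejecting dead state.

start=s0; accept=s0,s1,s2,s3,s4,s5,s7,s8; s0-0->s1; s0-1->s2; s1-0->s1; s1-1->s3; s2-0->s4; s2-1->s5; s3-0->s4; s3-1->s6; s4-0->s4; s4-1->s7; s5-0->s8; s5-1->s9; s6-0->s6; s6-1->s10; s7-0->s8; s7-1->s10; s8-0->s8; s8-1->s11; s9-0->s12; s9-1->s9; s10-0->s10; s10-1->s10; s11-0->s12; s11-1->s10; s12-0->s12; s12-1->s11

Handle the two conditions separately and then intersect. The first has 4 states tracking partial matches of the forbidden pattern `011`; the second has 4 states tracking the count of `1`s, saturating at 3. A product state is a pair (one from each), accepting exactly when both do.
13 states suffice.
          0    1  
>* s0     s1   s2 
 * s1     s1   s3 
 * s2     s4   s5 
 * s3     s4   s6 
 * s4     s4   s7 
 * s5     s8   s9 
   s6     s6  s10 
 * s7     s8  s10 
 * s8     s8  s11 
   s9    s12   s9 
   s10   s10  s10 
   s11   s12  s10 
   s12   s12  s11 
(> = start, * = accepting)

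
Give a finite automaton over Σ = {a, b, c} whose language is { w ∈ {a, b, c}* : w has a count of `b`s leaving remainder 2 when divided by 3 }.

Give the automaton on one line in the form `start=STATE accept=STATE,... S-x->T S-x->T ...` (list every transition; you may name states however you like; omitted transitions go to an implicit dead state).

The only thing that matters is how many `b`s have appeared, reduced mod 3. Use one state per residue: S0 for 0, …, S2 for 2. Reading `b` moves to the next residue; anything else stays put. S2 is accepting.
A 3-state machine:
        a   b   c  
>  S0   S0  S1  S0 
   S1   S1  S2  S1 
 * S2   S2  S0  S2 
(> = start, * = accepting)

start=S0 accept=S2 S0-a->S0 S0-b->S1 S0-c->S0 S1-a->S1 S1-b->S2 S1-c->S1 S2-a->S2 S2-b->S0 S2-c->S2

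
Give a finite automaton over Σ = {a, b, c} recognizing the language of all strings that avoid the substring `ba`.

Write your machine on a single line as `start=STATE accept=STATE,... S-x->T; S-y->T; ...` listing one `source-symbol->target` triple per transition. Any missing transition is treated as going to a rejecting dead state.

Track partial matches of the forbidden pattern `ba`. State q2 is a dead state reached once `ba` has occurred; every other state accepts. q0 means no part of `ba` is currently matched.
With 3 states:
        a   b   c  
>* q0   q0  q1  q0 
 * q1   q2  q1  q0 
   q2   q2  q2  q2 
(> = start, * = accepting)

start=q0; accept=q0,q1; q0-a->q0; q0-b->q1; q0-c->q0; q1-a->q2; q1-b->q1; q1-c->q0; q2-a->q2; q2-b->q2; q2-c->q2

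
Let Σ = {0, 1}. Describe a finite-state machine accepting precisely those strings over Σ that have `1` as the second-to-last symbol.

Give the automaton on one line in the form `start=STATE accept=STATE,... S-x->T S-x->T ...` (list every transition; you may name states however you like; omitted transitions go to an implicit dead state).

A DFA must remember the last 2 symbols (since which symbol is second-to-last isn't known until the input ends). Use one state per possible window of the last ≤2 symbols; accept from those whose window starts with `1`.
With 7 states:
        0   1  
>  s0   s1  s2 
   s1   s3  s4 
   s2   s5  s6 
   s3   s3  s4 
   s4   s5  s6 
 * s5   s3  s4 
 * s6   s5  s6 
(> = start, * = accepting)

start=s0 accept=s5,s6 s0-0->s1 s0-1->s2 s1-0->s3 s1-1->s4 s2-0->s5 s2-1->s6 s3-0->s3 s3-1->s4 s4-0->s5 s4-1->s6 s5-0->s3 s5-1->s4 s6-0->s5 s6-1->s6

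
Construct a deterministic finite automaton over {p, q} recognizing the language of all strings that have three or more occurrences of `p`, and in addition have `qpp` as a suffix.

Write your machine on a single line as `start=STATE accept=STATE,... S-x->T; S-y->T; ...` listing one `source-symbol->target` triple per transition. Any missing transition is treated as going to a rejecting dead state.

start=S0; accept=S13,S16; S0-p->S1; S0-q->S2; S1-p->S3; S1-q->S4; S2-p->S5; S2-q->S2; S3-p->S6; S3-q->S7; S4-p->S8; S4-q->S4; S5-p->S9; S5-q->S4; S6-p->S10; S6-q->S11; S7-p->S12; S7-q->S7; S8-p->S13; S8-q->S7; S9-p->S6; S9-q->S7; S10-p->S10; S10-q->S14; S11-p->S15; S11-q->S11; S12-p->S16; S12-q->S11; S13-p->S10; S13-q->S11; S14-p->S15; S14-q->S14; S15-p->S16; S15-q->S14; S16-p->S10; S16-q->S14

Build one automaton per condition and run them in lockstep. The first has 5 states tracking the count of `p`s, saturating at 4; the second has 4 states tracking how much of the suffix `qpp` has currently been matched. A product state is a pair (one from each), accepting exactly when both do.
17 states suffice.
          p    q  
>  S0     S1   S2 
   S1     S3   S4 
   S2     S5   S2 
   S3     S6   S7 
   S4     S8   S4 
   S5     S9   S4 
   S6    S10  S11 
   S7    S12   S7 
   S8    S13   S7 
   S9     S6   S7 
   S10   S10  S14 
   S11   S15  S11 
   S12   S16  S11 
 * S13   S10  S11 
   S14   S15  S14 
   S15   S16  S14 
 * S16   S10  S14 
(> = start, * = accepting)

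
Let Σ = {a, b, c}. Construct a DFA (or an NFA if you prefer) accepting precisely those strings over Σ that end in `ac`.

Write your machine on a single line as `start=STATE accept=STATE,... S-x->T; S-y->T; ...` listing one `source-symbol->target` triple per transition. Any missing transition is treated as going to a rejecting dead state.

start=q0; accept=q2; q0-a->q1; q0-b->q0; q0-c->q0; q1-a->q1; q1-b->q0; q1-c->q2; q2-a->q1; q2-b->q0; q2-c->q0

Remember how much of `ac` the current input suffix matches. State q0 means no match yet; q1 means the last symbol is `a`; q2 means the last 2 symbols are `ac`. Only q2 accepts. On a mismatch, fall back to the longest proper suffix that is still a prefix of `ac`.
        a   b   c  
>  q0   q1  q0  q0 
   q1   q1  q0  q2 
 * q2   q1  q0  q0 
(> = start, * = accepting)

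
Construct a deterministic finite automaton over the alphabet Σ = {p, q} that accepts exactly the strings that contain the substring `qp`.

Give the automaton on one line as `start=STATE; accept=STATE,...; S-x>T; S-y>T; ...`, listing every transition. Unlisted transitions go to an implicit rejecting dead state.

start=A; accept=C; A-p>A; A-q>B; B-p>C; B-q>B; C-p>C; C-q>C

States A..B record the length of the longest prefix of `qp` that matches the current input suffix. Reaching C means `qp` has been seen, and we stay there forever. Accept from C.
       p  q 
>  A   A  B 
   B   C  B 
 * C   C  C 
(> = start, * = accepting)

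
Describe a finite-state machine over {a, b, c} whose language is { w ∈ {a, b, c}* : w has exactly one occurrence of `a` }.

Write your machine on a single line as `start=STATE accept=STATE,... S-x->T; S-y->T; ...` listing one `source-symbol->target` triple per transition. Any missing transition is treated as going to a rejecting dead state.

start=s0; accept=s1; s0-a->s1; s0-b->s0; s0-c->s0; s1-a->s2; s1-b->s1; s1-c->s1; s2-a->s2; s2-b->s2; s2-c->s2

Count `a`s, saturating at 2: state s0 means no `a` yet, s1 means one `a` seen, s2 means more than one. Each `a` increments (capped at s2); other symbols loop. Accept from {s1}.
        a   b   c  
>  s0   s1  s0  s0 
 * s1   s2  s1  s1 
   s2   s2  s2  s2 
(> = start, * = accepting)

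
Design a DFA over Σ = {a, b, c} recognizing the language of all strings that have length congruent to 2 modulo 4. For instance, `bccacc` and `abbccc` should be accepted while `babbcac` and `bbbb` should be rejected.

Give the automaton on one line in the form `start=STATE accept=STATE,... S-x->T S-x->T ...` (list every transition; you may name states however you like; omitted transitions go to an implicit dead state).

start=S0 accept=S2 S0-a->S1 S0-b->S1 S0-c->S1 S1-a->S2 S1-b->S2 S1-c->S2 S2-a->S3 S2-b->S3 S2-c->S3 S3-a->S0 S3-b->S0 S3-c->S0

Count input length modulo 4: every symbol advances one step around the cycle S0 → S1 → S2 → S3 → S0. Accept at S2.
With 4 states:
        a   b   c  
>  S0   S1  S1  S1 
   S1   S2  S2  S2 
 * S2   S3  S3  S3 
   S3   S0  S0  S0 
(> = start, * = accepting)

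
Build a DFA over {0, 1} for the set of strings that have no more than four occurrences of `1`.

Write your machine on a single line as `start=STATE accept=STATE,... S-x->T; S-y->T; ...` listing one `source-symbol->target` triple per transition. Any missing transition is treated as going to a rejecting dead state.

Only the number of `1`s matters, and only up to 5. Make a chain S0 → S1 → S2 → S3 → S4 → S5 advanced by each `1` (with S5 absorbing); every other symbol self-loops. The accepting set is {S0, S1, S2, S3, S4}.
A 6-state machine:
        0   1  
>* S0   S0  S1 
 * S1   S1  S2 
 * S2   S2  S3 
 * S3   S3  S4 
 * S4   S4  S5 
   S5   S5  S5 
(> = start, * = accepting)

start=S0; accept=S0,S1,S2,S3,S4; S0-0->S0; S0-1->S1; S1-0->S1; S1-1->S2; S2-0->S2; S2-1->S3; S3-0->S3; S3-1->S4; S4-0->S4; S4-1->S5; S5-0->S5; S5-1->S5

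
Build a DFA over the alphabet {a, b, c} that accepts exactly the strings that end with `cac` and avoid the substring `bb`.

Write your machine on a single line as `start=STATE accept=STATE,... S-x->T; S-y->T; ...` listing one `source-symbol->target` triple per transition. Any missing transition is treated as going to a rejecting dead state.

Run two small machines in parallel and take their product. The first has 4 states tracking how much of the suffix `cac` has currently been matched; the second has 3 states tracking partial matches of the forbidden pattern `bb`. A product state is a pair (one from each), accepting exactly when both do.
With 9 states:
        a   b   c  
>  q0   q0  q1  q2 
   q1   q0  q3  q2 
   q2   q4  q1  q2 
   q3   q3  q3  q5 
   q4   q0  q1  q6 
   q5   q7  q3  q5 
 * q6   q4  q1  q2 
   q7   q3  q3  q8 
   q8   q7  q3  q5 
(> = start, * = accepting)

start=q0; accept=q6; q0-a->q0; q0-b->q1; q0-c->q2; q1-a->q0; q1-b->q3; q1-c->q2; q2-a->q4; q2-b->q1; q2-c->q2; q3-a->q3; q3-b->q3; q3-c->q5; q4-a->q0; q4-b->q1; q4-c->q6; q5-a->q7; q5-b->q3; q5-c->q5; q6-a->q4; q6-b->q1; q6-c->q2; q7-a->q3; q7-b->q3; q7-c->q8; q8-a->q7; q8-b->q3; q8-c->q5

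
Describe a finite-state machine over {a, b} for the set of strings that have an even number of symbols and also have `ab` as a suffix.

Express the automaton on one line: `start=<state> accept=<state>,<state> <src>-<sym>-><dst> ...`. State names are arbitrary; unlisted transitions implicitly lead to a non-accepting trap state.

start=S0 accept=S4 S0-a->S1 S0-b->S2 S1-a->S3 S1-b->S4 S2-a->S3 S2-b->S0 S3-a->S1 S3-b->S5 S4-a->S1 S4-b->S2 S5-a->S3 S5-b->S0

Handle the two conditions separately and then intersect. The first has 2 states tracking the input length modulo 2; the second has 3 states tracking how much of the suffix `ab` has currently been matched. A product state is a pair (one from each), accepting exactly when both do.
        a   b  
>  S0   S1  S2 
   S1   S3  S4 
   S2   S3  S0 
   S3   S1  S5 
 * S4   S1  S2 
   S5   S3  S0 
(> = start, * = accepting)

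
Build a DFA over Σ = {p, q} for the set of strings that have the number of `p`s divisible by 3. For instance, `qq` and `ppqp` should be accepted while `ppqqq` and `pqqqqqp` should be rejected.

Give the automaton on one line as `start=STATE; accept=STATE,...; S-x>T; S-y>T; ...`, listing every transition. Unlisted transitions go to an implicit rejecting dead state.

start=S0; accept=S0; S0-p>S1; S0-q>S0; S1-p>S2; S1-q>S1; S2-p>S0; S2-q>S2

The only thing that matters is how many `p`s have appeared, reduced mod 3. Use one state per residue: S0 for 0, …, S2 for 2. Reading `p` moves to the next residue; anything else stays put. S0 is accepting.
3 states suffice.
        p   q  
>* S0   S1  S0 
   S1   S2  S1 
   S2   S0  S2 
(> = start, * = accepting)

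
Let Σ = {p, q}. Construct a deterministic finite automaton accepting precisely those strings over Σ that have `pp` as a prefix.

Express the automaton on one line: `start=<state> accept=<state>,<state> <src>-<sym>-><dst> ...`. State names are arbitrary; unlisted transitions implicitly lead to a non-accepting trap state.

start=S0 accept=S2 S0-p->S1 S0-q->S3 S1-p->S2 S1-q->S3 S2-p->S2 S2-q->S2 S3-p->S3 S3-q->S3

Walk along `pp` while the input agrees: from S0 take `p` to S1, and so on. Any deviation drops to the rejecting sink S3. Once S2 is reached the prefix is confirmed and every continuation is accepted.
4 states suffice.
        p   q  
>  S0   S1  S3 
   S1   S2  S3 
 * S2   S2  S2 
   S3   S3  S3 
(> = start, * = accepting)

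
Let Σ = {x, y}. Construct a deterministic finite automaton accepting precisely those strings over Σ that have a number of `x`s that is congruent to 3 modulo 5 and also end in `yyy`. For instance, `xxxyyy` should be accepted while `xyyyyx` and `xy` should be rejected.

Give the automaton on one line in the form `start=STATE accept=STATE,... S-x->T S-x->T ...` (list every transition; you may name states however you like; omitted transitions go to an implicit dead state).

Build one automaton per condition and run them in lockstep. One (5 states) tracks the count of `x`s modulo 5; the other (4 states) tracks how much of the suffix `yyy` has currently been matched. Each combined state is a pair, one component from each; accept when both components accept.
          x    y  
>  q0     q1   q2 
   q1     q3   q4 
   q2     q1   q5 
   q3     q6   q7 
   q4     q3   q8 
   q5     q1   q9 
   q6    q10  q11 
   q7     q6  q12 
   q8     q3  q13 
   q9     q1   q9 
   q10    q0  q14 
   q11   q10  q15 
   q12    q6  q16 
   q13    q3  q13 
   q14    q0  q17 
   q15   q10  q18 
   q16    q6  q16 
   q17    q0  q19 
 * q18   q10  q18 
   q19    q0  q19 
(> = start, * = accepting)

start=q0 accept=q18 q0-x->q1 q0-y->q2 q1-x->q3 q1-y->q4 q2-x->q1 q2-y->q5 q3-x->q6 q3-y->q7 q4-x->q3 q4-y->q8 q5-x->q1 q5-y->q9 q6-x->q10 q6-y->q11 q7-x->q6 q7-y->q12 q8-x->q3 q8-y->q13 q9-x->q1 q9-y->q9 q10-x->q0 q10-y->q14 q11-x->q10 q11-y->q15 q12-x->q6 q12-y->q16 q13-x->q3 q13-y->q13 q14-x->q0 q14-y->q17 q15-x->q10 q15-y->q18 q16-x->q6 q16-y->q16 q17-x->q0 q17-y->q19 q18-x->q10 q18-y->q18 q19-x->q0 q19-y->q19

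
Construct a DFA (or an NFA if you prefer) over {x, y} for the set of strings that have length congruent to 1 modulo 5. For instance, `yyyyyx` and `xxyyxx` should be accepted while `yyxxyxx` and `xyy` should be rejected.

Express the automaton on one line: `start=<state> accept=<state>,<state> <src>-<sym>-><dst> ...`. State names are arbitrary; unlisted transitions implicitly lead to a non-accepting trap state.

Only the length mod 5 matters, so use a 5-cycle: from any state, every input symbol moves to the next state, wrapping s4 back to s0. Mark s1 accepting.
5 states suffice.
        x   y  
>  s0   s1  s1 
 * s1   s2  s2 
   s2   s3  s3 
   s3   s4  s4 
   s4   s0  s0 
(> = start, * = accepting)

start=s0 accept=s1 s0-x->s1 s0-y->s1 s1-x->s2 s1-y->s2 s2-x->s3 s2-y->s3 s3-x->s4 s3-y->s4 s4-x->s0 s4-y->s0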